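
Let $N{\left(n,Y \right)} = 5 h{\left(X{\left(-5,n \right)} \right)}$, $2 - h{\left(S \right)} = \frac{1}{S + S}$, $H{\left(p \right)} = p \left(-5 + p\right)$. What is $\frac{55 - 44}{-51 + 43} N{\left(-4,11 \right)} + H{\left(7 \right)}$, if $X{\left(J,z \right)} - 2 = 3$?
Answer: $\frac{15}{16} \approx 0.9375$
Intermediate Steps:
$X{\left(J,z \right)} = 5$ ($X{\left(J,z \right)} = 2 + 3 = 5$)
$h{\left(S \right)} = 2 - \frac{1}{2 S}$ ($h{\left(S \right)} = 2 - \frac{1}{S + S} = 2 - \frac{1}{2 S}$)
$N{\left(n,Y \right)} = \frac{19}{2}$ ($N{\left(n,Y \right)} = 5 \left(2 - \frac{1}{2 \cdot 5}\right) = 5 \left(2 - \frac{1}{10}\right) = 5 \cdot \frac{19}{10} = \frac{19}{2}$)
$\frac{55 - 44}{-51 + 43} N{\left(-4,11 \right)} + H{\left(7 \right)} = \frac{55 - 44}{-51 + 43} \cdot \frac{19}{2} + 7 \left(-5 + 7\right) = \frac{11}{-8} \cdot \frac{19}{2} + 7 \cdot 2 = 11 \left(- \frac{1}{8}\right) \frac{19}{2} + 14 = \left(- \frac{11}{8}\right) \frac{19}{2} + 14 = - \frac{209}{16} + 14 = \frac{15}{16}$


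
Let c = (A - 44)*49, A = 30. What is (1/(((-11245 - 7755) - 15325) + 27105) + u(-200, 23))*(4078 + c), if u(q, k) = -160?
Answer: -979610448/1805 ≈ -5.4272e+5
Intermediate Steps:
c = -686 (c = (30 - 44)*49 = -14*49 = -686)
(1/(((-11245 - 7755) - 15325) + 27105) + u(-200, 23))*(4078 + c) = (1/(((-11245 - 7755) - 15325) + 27105) - 160)*(4078 - 686) = (1/((-19000 - 15325) + 27105) - 160)*3392 = (1/(-34325 + 27105) - 160)*3392 = (1/(-7220) - 160)*3392 = (-1/7220 - 160)*3392 = -1155201/7220*3392 = -979610448/1805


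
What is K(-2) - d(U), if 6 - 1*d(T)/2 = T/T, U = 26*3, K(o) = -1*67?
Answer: -77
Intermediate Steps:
K(o) = -67
U = 78
d(T) = 10 (d(T) = 12 - 2*T/T = 12 - 2*1 = 12 - 2 = 10)
K(-2) - d(U) = -67 - 1*10 = -67 - 10 = -77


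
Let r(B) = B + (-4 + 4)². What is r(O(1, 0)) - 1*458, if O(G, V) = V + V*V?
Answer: -458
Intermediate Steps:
O(G, V) = V + V²
r(B) = B (r(B) = B + 0² = B + 0 = B)
r(O(1, 0)) - 1*458 = 0*(1 + 0) - 1*458 = 0*1 - 458 = 0 - 458 = -458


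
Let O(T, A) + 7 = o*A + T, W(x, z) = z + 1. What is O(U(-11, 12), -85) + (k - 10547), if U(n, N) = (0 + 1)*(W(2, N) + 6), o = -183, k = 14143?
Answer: 19163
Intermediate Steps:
W(x, z) = 1 + z
U(n, N) = 7 + N (U(n, N) = (0 + 1)*((1 + N) + 6) = 1*(7 + N) = 7 + N)
O(T, A) = -7 + T - 183*A (O(T, A) = -7 + (-183*A + T) = -7 + (T - 183*A) = -7 + T - 183*A)
O(U(-11, 12), -85) + (k - 10547) = (-7 + (7 + 12) - 183*(-85)) + (14143 - 10547) = (-7 + 19 + 15555) + 3596 = 15567 + 3596 = 19163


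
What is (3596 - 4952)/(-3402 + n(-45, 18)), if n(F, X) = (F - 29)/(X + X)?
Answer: 24408/61273 ≈ 0.39835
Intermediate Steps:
n(F, X) = (-29 + F)/(2*X) (n(F, X) = (-29 + F)/((2*X)) = (-29 + F)*(1/(2*X)) = (-29 + F)/(2*X))
(3596 - 4952)/(-3402 + n(-45, 18)) = (3596 - 4952)/(-3402 + (½)*(-29 - 45)/18) = -1356/(-3402 + (½)*(1/18)*(-74)) = -1356/(-3402 - 37/18) = -1356/(-61273/18) = -1356*(-18/61273) = 24408/61273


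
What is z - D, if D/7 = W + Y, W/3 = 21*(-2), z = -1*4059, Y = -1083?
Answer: 4404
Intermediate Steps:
z = -4059
W = -126 (W = 3*(21*(-2)) = 3*(-42) = -126)
D = -8463 (D = 7*(-126 - 1083) = 7*(-1209) = -8463)
z - D = -4059 - 1*(-8463) = -4059 + 8463 = 4404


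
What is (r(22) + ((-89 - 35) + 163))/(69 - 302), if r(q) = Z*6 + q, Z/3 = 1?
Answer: -79/233 ≈ -0.33906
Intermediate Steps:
Z = 3 (Z = 3*1 = 3)
r(q) = 18 + q (r(q) = 3*6 + q = 18 + q)
(r(22) + ((-89 - 35) + 163))/(69 - 302) = ((18 + 22) + ((-89 - 35) + 163))/(69 - 302) = (40 + (-124 + 163))/(-233) = (40 + 39)*(-1/233) = 79*(-1/233) = -79/233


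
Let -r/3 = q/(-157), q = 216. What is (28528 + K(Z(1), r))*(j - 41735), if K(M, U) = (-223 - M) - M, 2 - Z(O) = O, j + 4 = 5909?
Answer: -1014096490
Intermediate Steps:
j = 5905 (j = -4 + 5909 = 5905)
Z(O) = 2 - O
r = 648/157 (r = -648/(-157) = -648*(-1)/157 = -3*(-216/157) = 648/157 ≈ 4.1274)
K(M, U) = -223 - 2*M
(28528 + K(Z(1), r))*(j - 41735) = (28528 + (-223 - 2*(2 - 1*1)))*(5905 - 41735) = (28528 + (-223 - 2*(2 - 1)))*(-35830) = (28528 + (-223 - 2*1))*(-35830) = (28528 + (-223 - 2))*(-35830) = (28528 - 225)*(-35830) = 28303*(-35830) = -1014096490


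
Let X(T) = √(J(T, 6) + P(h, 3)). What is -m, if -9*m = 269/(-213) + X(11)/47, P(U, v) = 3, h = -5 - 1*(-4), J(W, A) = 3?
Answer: -269/1917 + √6/423 ≈ -0.13453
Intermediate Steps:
h = -1 (h = -5 + 4 = -1)
X(T) = √6 (X(T) = √(3 + 3) = √6)
m = 269/1917 - √6/423 (m = -(269/(-213) + √6/47)/9 = -(269*(-1/213) + √6*(1/47))/9 = -(-269/213 + √6/47)/9 = 269/1917 - √6/423 ≈ 0.13453)
-m = -(269/1917 - √6/423) = -269/1917 + √6/423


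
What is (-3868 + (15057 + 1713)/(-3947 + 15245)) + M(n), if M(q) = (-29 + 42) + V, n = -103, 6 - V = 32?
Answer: -7305128/1883 ≈ -3879.5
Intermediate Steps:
V = -26 (V = 6 - 1*32 = 6 - 32 = -26)
M(q) = -13 (M(q) = (-29 + 42) - 26 = 13 - 26 = -13)
(-3868 + (15057 + 1713)/(-3947 + 15245)) + M(n) = (-3868 + (15057 + 1713)/(-3947 + 15245)) - 13 = (-3868 + 16770/11298) - 13 = (-3868 + 16770*(1/11298)) - 13 = (-3868 + 2795/1883) - 13 = -7280649/1883 - 13 = -7305128/1883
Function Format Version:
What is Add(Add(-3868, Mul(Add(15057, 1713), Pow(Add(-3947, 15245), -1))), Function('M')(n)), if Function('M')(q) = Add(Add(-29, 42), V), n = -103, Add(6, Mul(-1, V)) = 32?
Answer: Rational(-7305128, 1883) ≈ -3879.5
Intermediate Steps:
V = -26 (V = Add(6, Mul(-1, 32)) = Add(6, -32) = -26)
Function('M')(q) = -13 (Function('M')(q) = Add(Add(-29, 42), -26) = Add(13, -26) = -13)
Add(Add(-3868, Mul(Add(15057, 1713), Pow(Add(-3947, 15245), -1))), Function('M')(n)) = Add(Add(-3868, Mul(Add(15057, 1713), Pow(Add(-3947, 15245), -1))), -13) = Add(Add(-3868, Mul(16770, Pow(11298, -1))), -13) = Add(Add(-3868, Mul(16770, Rational(1, 11298))), -13) = Add(Add(-3868, Rational(2795, 1883)), -13) = Add(Rational(-7280649, 1883), -13) = Rational(-7305128, 1883)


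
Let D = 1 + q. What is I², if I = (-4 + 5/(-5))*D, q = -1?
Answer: 0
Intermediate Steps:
D = 0 (D = 1 - 1 = 0)
I = 0 (I = (-4 + 5/(-5))*0 = (-4 + 5*(-⅕))*0 = (-4 - 1)*0 = -5*0 = 0)
I² = 0² = 0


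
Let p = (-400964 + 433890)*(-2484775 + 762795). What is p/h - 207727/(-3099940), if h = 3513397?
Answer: -175759400085772581/10891319896180 ≈ -16138.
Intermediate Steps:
p = -56697913480 (p = 32926*(-1721980) = -56697913480)
p/h - 207727/(-3099940) = -56697913480/3513397 - 207727/(-3099940) = -56697913480*1/3513397 - 207727*(-1/3099940) = -56697913480/3513397 + 207727/3099940 = -175759400085772581/10891319896180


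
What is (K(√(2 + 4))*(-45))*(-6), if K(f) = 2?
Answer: 540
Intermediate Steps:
(K(√(2 + 4))*(-45))*(-6) = (2*(-45))*(-6) = -90*(-6) = 540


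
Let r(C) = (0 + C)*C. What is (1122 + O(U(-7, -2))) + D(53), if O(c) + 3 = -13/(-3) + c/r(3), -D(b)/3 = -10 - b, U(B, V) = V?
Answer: 11809/9 ≈ 1312.1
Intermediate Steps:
r(C) = C² (r(C) = C*C = C²)
D(b) = 30 + 3*b (D(b) = -3*(-10 - b) = 30 + 3*b)
O(c) = 4/3 + c/9 (O(c) = -3 + (-13/(-3) + c/(3²)) = -3 + (-13*(-⅓) + c/9) = -3 + (13/3 + c*(⅑)) = -3 + (13/3 + c/9) = 4/3 + c/9)
(1122 + O(U(-7, -2))) + D(53) = (1122 + (4/3 + (⅑)*(-2))) + (30 + 3*53) = (1122 + (4/3 - 2/9)) + (30 + 159) = (1122 + 10/9) + 189 = 10108/9 + 189 = 11809/9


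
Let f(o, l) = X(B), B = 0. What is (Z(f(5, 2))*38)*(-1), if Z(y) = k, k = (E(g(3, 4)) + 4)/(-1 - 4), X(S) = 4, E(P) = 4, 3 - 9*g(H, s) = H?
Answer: 304/5 ≈ 60.800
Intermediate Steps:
g(H, s) = 1/3 - H/9
f(o, l) = 4
k = -8/5 (k = (4 + 4)/(-1 - 4) = 8/(-5) = 8*(-1/5) = -8/5 ≈ -1.6000)
Z(y) = -8/5
(Z(f(5, 2))*38)*(-1) = -8/5*38*(-1) = -304/5*(-1) = 304/5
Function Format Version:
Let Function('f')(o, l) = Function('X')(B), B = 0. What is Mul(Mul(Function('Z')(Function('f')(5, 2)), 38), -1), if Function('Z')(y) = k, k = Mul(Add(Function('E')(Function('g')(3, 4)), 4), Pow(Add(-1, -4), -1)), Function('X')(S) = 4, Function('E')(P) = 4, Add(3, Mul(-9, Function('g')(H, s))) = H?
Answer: Rational(304, 5) ≈ 60.800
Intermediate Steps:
Function('g')(H, s) = Add(Rational(1, 3), Mul(Rational(-1, 9), H))
Function('f')(o, l) = 4
k = Rational(-8, 5) (k = Mul(Add(4, 4), Pow(Add(-1, -4), -1)) = Mul(8, Pow(-5, -1)) = Mul(8, Rational(-1, 5)) = Rational(-8, 5) ≈ -1.6000)
Function('Z')(y) = Rational(-8, 5)
Mul(Mul(Function('Z')(Function('f')(5, 2)), 38), -1) = Mul(Mul(Rational(-8, 5), 38), -1) = Mul(Rational(-304, 5), -1) = Rational(304, 5)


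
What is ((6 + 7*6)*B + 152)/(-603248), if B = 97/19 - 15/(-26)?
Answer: -6557/9312641 ≈ -0.00070410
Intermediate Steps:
B = 2807/494 (B = 97*(1/19) - 15*(-1/26) = 97/19 + 15/26 = 2807/494 ≈ 5.6822)
((6 + 7*6)*B + 152)/(-603248) = ((6 + 7*6)*(2807/494) + 152)/(-603248) = ((6 + 42)*(2807/494) + 152)*(-1/603248) = (48*(2807/494) + 152)*(-1/603248) = (67368/247 + 152)*(-1/603248) = (104912/247)*(-1/603248) = -6557/9312641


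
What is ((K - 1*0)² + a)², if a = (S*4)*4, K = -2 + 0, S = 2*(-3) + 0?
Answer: 8464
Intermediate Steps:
S = -6 (S = -6 + 0 = -6)
K = -2
a = -96 (a = -6*4*4 = -24*4 = -96)
((K - 1*0)² + a)² = ((-2 - 1*0)² - 96)² = ((-2 + 0)² - 96)² = ((-2)² - 96)² = (4 - 96)² = (-92)² = 8464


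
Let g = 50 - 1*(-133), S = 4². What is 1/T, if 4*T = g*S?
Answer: 1/732 ≈ 0.0013661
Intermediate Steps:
S = 16
g = 183 (g = 50 + 133 = 183)
T = 732 (T = (183*16)/4 = (¼)*2928 = 732)
1/T = 1/732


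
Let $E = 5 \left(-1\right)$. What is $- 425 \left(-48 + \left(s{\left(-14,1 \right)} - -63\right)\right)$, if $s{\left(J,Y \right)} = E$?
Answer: $-4250$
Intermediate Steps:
$E = -5$
$s{\left(J,Y \right)} = -5$
$- 425 \left(-48 + \left(s{\left(-14,1 \right)} - -63\right)\right) = - 425 \left(-48 - -58\right) = - 425 \left(-48 + \left(-5 + 63\right)\right) = - 425 \left(-48 + 58\right) = \left(-425\right) 10 = -4250$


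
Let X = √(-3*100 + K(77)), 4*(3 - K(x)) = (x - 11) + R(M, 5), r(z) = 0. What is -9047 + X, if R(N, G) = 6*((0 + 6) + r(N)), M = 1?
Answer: -9047 + I*√1290/2 ≈ -9047.0 + 17.958*I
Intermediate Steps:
R(N, G) = 36 (R(N, G) = 6*((0 + 6) + 0) = 6*(6 + 0) = 6*6 = 36)
K(x) = -13/4 - x/4 (K(x) = 3 - ((x - 11) + 36)/4 = 3 - ((-11 + x) + 36)/4 = 3 - (25 + x)/4 = 3 + (-25/4 - x/4) = -13/4 - x/4)
X = I*√1290/2 (X = √(-3*100 + (-13/4 - ¼*77)) = √(-300 + (-13/4 - 77/4)) = √(-300 - 45/2) = √(-645/2) = I*√1290/2 ≈ 17.958*I)
-9047 + X = -9047 + I*√1290/2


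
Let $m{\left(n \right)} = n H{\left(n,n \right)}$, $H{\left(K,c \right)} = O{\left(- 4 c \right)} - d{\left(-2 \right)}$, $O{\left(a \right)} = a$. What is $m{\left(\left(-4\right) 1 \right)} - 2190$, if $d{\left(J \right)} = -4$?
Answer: $-2270$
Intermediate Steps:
$H{\left(K,c \right)} = 4 - 4 c$ ($H{\left(K,c \right)} = - 4 c - -4 = - 4 c + 4 = 4 - 4 c$)
$m{\left(n \right)} = n \left(4 - 4 n\right)$
$m{\left(\left(-4\right) 1 \right)} - 2190 = 4 \left(\left(-4\right) 1\right) \left(1 - \left(-4\right) 1\right) - 2190 = 4 \left(-4\right) \left(1 - -4\right) - 2190 = 4 \left(-4\right) \left(1 + 4\right) - 2190 = 4 \left(-4\right) 5 - 2190 = -80 - 2190 = -2270$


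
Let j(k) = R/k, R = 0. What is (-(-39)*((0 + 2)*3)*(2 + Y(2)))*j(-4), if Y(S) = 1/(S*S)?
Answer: 0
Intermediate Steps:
Y(S) = S⁻²
j(k) = 0 (j(k) = 0/k = 0)
(-(-39)*((0 + 2)*3)*(2 + Y(2)))*j(-4) = -(-39)*((0 + 2)*3)*(2 + 2⁻²)*0 = -(-39)*(2*3)*(2 + ¼)*0 = -(-39)*6*(9/4)*0 = -(-39)*27/2*0 = -39*(-27/2)*0 = (1053/2)*0 = 0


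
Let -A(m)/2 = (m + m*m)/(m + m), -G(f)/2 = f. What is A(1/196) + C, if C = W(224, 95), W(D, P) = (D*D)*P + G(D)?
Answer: 934189115/196 ≈ 4.7663e+6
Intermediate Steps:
G(f) = -2*f
W(D, P) = -2*D + P*D² (W(D, P) = (D*D)*P - 2*D = D²*P - 2*D = P*D² - 2*D = -2*D + P*D²)
A(m) = -(m + m²)/m (A(m) = -2*(m + m*m)/(m + m) = -2*(m + m²)/(2*m) = -2*(m + m²)*1/(2*m) = -(m + m²)/m)
C = 4766272 (C = 224*(-2 + 224*95) = 224*(-2 + 21280) = 224*21278 = 4766272)
A(1/196) + C = (-1 - 1/196) + 4766272 = -197/196 + 4766272 = 934189115/196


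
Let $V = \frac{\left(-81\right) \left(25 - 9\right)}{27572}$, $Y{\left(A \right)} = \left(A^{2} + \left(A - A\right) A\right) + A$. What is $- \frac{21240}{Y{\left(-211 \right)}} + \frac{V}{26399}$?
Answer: $- \frac{128834039904}{268767189439} \approx -0.47935$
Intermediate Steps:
$Y{\left(A \right)} = A + A^{2}$ ($Y{\left(A \right)} = \left(A^{2} + 0 A\right) + A = \left(A^{2} + 0\right) + A = A^{2} + A = A + A^{2}$)
$V = - \frac{324}{6893}$ ($V = \left(-81\right) 16 \cdot \frac{1}{27572} = \left(-1296\right) \frac{1}{27572} = - \frac{324}{6893} \approx -0.047004$)
$- \frac{21240}{Y{\left(-211 \right)}} + \frac{V}{26399} = - \frac{21240}{\left(-211\right) \left(1 - 211\right)} - \frac{324}{6893 \cdot 26399} = - \frac{21240}{\left(-211\right) \left(-210\right)} - \frac{324}{181968307} = - \frac{21240}{44310} - \frac{324}{181968307} = \left(-21240\right) \frac{1}{44310} - \frac{324}{181968307} = - \frac{708}{1477} - \frac{324}{181968307} = - \frac{128834039904}{268767189439}$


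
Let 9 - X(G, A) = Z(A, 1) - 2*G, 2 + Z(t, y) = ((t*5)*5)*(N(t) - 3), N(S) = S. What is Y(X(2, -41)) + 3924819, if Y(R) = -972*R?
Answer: 47747439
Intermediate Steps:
Z(t, y) = -2 + 25*t*(-3 + t) (Z(t, y) = -2 + ((t*5)*5)*(t - 3) = -2 + ((5*t)*5)*(-3 + t) = -2 + (25*t)*(-3 + t) = -2 + 25*t*(-3 + t))
X(G, A) = 11 - 25*A² + 2*G + 75*A (X(G, A) = 9 - ((-2 - 75*A + 25*A²) - 2*G) = 9 - (-2 - 75*A - 2*G + 25*A²) = 9 + (2 - 25*A² + 2*G + 75*A) = 11 - 25*A² + 2*G + 75*A)
Y(X(2, -41)) + 3924819 = -972*(11 - 25*(-41)² + 2*2 + 75*(-41)) + 3924819 = -972*(11 - 25*1681 + 4 - 3075) + 3924819 = -972*(11 - 42025 + 4 - 3075) + 3924819 = -972*(-45085) + 3924819 = 43822620 + 3924819 = 47747439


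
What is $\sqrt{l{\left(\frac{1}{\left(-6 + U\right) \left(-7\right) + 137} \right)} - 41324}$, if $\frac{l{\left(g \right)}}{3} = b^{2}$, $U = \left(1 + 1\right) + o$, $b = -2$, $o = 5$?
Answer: $4 i \sqrt{2582} \approx 203.25 i$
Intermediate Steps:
$U = 7$ ($U = \left(1 + 1\right) + 5 = 2 + 5 = 7$)
$l{\left(g \right)} = 12$ ($l{\left(g \right)} = 3 \left(-2\right)^{2} = 3 \cdot 4 = 12$)
$\sqrt{l{\left(\frac{1}{\left(-6 + U\right) \left(-7\right) + 137} \right)} - 41324} = \sqrt{12 - 41324} = \sqrt{-41312} = 4 i \sqrt{2582}$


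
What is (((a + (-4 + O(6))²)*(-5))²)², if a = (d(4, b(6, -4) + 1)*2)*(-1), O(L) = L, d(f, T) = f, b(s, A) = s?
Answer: 160000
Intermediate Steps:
a = -8 (a = (4*2)*(-1) = 8*(-1) = -8)
(((a + (-4 + O(6))²)*(-5))²)² = (((-8 + (-4 + 6)²)*(-5))²)² = (((-8 + 2²)*(-5))²)² = (((-8 + 4)*(-5))²)² = ((-4*(-5))²)² = (20²)² = 400² = 160000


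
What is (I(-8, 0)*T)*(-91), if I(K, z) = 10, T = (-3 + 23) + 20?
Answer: -36400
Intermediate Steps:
T = 40 (T = 20 + 20 = 40)
(I(-8, 0)*T)*(-91) = (10*40)*(-91) = 400*(-91) = -36400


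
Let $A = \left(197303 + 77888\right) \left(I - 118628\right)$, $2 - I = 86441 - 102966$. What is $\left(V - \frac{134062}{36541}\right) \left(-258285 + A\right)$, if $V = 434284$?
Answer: $- \frac{445880832148088435232}{36541} \approx -1.2202 \cdot 10^{16}$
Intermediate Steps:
$I = 16527$ ($I = 2 - \left(86441 - 102966\right) = 2 - -16525 = 2 + 16525 = 16527$)
$A = -28097276291$ ($A = \left(197303 + 77888\right) \left(16527 - 118628\right) = 275191 \left(-102101\right) = -28097276291$)
$\left(V - \frac{134062}{36541}\right) \left(-258285 + A\right) = \left(434284 - \frac{134062}{36541}\right) \left(-258285 - 28097276291\right) = \left(434284 - \frac{134062}{36541}\right) \left(-28097534576\right) = \frac{15869037582}{36541} \left(-28097534576\right) = - \frac{445880832148088435232}{36541}$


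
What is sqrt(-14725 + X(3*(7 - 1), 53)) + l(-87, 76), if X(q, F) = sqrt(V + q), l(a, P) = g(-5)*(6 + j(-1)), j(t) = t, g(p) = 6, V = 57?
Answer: 30 + sqrt(-14725 + 5*sqrt(3)) ≈ 30.0 + 121.31*I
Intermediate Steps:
l(a, P) = 30 (l(a, P) = 6*(6 - 1) = 6*5 = 30)
X(q, F) = sqrt(57 + q)
sqrt(-14725 + X(3*(7 - 1), 53)) + l(-87, 76) = sqrt(-14725 + sqrt(57 + 3*(7 - 1))) + 30 = sqrt(-14725 + sqrt(57 + 3*6)) + 30 = sqrt(-14725 + sqrt(57 + 18)) + 30 = sqrt(-14725 + sqrt(75)) + 30 = sqrt(-14725 + 5*sqrt(3)) + 30 = 30 + sqrt(-14725 + 5*sqrt(3))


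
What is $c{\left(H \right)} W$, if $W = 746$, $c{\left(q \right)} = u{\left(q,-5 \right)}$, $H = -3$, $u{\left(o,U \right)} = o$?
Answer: $-2238$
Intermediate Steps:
$c{\left(q \right)} = q$
$c{\left(H \right)} W = \left(-3\right) 746 = -2238$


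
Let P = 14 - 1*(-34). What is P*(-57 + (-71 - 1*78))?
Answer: -9888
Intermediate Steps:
P = 48 (P = 14 + 34 = 48)
P*(-57 + (-71 - 1*78)) = 48*(-57 + (-71 - 1*78)) = 48*(-57 + (-71 - 78)) = 48*(-57 - 149) = 48*(-206) = -9888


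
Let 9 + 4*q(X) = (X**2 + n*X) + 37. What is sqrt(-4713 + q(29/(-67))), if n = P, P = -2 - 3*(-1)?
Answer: I*sqrt(84502038)/134 ≈ 68.601*I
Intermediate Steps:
P = 1 (P = -2 + 3 = 1)
n = 1
q(X) = 7 + X/4 + X**2/4 (q(X) = -9/4 + ((X**2 + 1*X) + 37)/4 = -9/4 + ((X**2 + X) + 37)/4 = -9/4 + ((X + X**2) + 37)/4 = -9/4 + (37 + X + X**2)/4 = -9/4 + (37/4 + X/4 + X**2/4) = 7 + X/4 + X**2/4)
sqrt(-4713 + q(29/(-67))) = sqrt(-4713 + (7 + (29/(-67))/4 + (29/(-67))**2/4)) = sqrt(-4713 + (7 + (29*(-1/67))/4 + (29*(-1/67))**2/4)) = sqrt(-4713 + (7 + (1/4)*(-29/67) + (-29/67)**2/4)) = sqrt(-4713 + (7 - 29/268 + (1/4)*(841/4489))) = sqrt(-4713 + (7 - 29/268 + 841/17956)) = sqrt(-4713 + 62295/8978) = sqrt(-42251019/8978) = I*sqrt(84502038)/134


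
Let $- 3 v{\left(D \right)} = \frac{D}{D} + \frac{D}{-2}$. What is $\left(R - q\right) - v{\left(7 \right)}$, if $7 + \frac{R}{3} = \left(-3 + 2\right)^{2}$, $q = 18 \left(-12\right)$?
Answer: $\frac{1183}{6} \approx 197.17$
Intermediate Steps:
$v{\left(D \right)} = - \frac{1}{3} + \frac{D}{6}$ ($v{\left(D \right)} = - \frac{\frac{D}{D} + \frac{D}{-2}}{3} = - \frac{1 + D \left(- \frac{1}{2}\right)}{3} = - \frac{1 - \frac{D}{2}}{3} = - \frac{1}{3} + \frac{D}{6}$)
$q = -216$
$R = -18$ ($R = -21 + 3 \left(-3 + 2\right)^{2} = -21 + 3 \left(-1\right)^{2} = -21 + 3 \cdot 1 = -21 + 3 = -18$)
$\left(R - q\right) - v{\left(7 \right)} = \left(-18 - -216\right) - \left(- \frac{1}{3} + \frac{1}{6} \cdot 7\right) = \left(-18 + 216\right) - \left(- \frac{1}{3} + \frac{7}{6}\right) = 198 - \frac{5}{6} = \frac{1183}{6}$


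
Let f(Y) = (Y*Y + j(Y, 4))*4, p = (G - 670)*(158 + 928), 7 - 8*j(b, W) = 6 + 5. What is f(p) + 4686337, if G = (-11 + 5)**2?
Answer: 1896265880639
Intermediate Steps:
G = 36 (G = (-6)**2 = 36)
j(b, W) = -1/2 (j(b, W) = 7/8 - (6 + 5)/8 = 7/8 - 1/8*11 = 7/8 - 11/8 = -1/2)
p = -688524 (p = (36 - 670)*(158 + 928) = -634*1086 = -688524)
f(Y) = -2 + 4*Y**2 (f(Y) = (Y*Y - 1/2)*4 = (Y**2 - 1/2)*4 = (-1/2 + Y**2)*4 = -2 + 4*Y**2)
f(p) + 4686337 = (-2 + 4*(-688524)**2) + 4686337 = (-2 + 4*474065298576) + 4686337 = (-2 + 1896261194304) + 4686337 = 1896261194302 + 4686337 = 1896265880639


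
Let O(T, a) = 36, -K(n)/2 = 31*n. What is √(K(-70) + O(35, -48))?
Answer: 2*√1094 ≈ 66.151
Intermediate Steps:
K(n) = -62*n
√(K(-70) + O(35, -48)) = √(-62*(-70) + 36) = √(4340 + 36) = √4376 = 2*√1094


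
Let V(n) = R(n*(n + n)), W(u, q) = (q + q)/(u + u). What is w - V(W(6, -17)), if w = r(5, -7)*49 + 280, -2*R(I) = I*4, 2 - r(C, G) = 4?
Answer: 1927/9 ≈ 214.11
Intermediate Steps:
r(C, G) = -2 (r(C, G) = 2 - 1*4 = 2 - 4 = -2)
W(u, q) = q/u (W(u, q) = (2*q)/((2*u)) = (2*q)*(1/(2*u)) = q/u)
R(I) = -2*I (R(I) = -I*4/2 = -2*I)
V(n) = -4*n² (V(n) = -2*n*(n + n) = -2*n*2*n = -4*n²)
w = 182 (w = -2*49 + 280 = -98 + 280 = 182)
w - V(W(6, -17)) = 182 - (-4)*(-17/6)² = 182 - (-4)*289/36 = 182 - 1*(-289/9) = 182 + 289/9 = 1927/9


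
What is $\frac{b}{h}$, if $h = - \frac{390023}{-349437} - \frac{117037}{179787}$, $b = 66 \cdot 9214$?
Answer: $\frac{3183743499605163}{2435333911} \approx 1.3073 \cdot 10^{6}$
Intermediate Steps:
$b = 608124$
$h = \frac{9741335644}{20941409973}$ ($h = \left(-390023\right) \left(- \frac{1}{349437}\right) - \frac{117037}{179787} = \frac{390023}{349437} - \frac{117037}{179787} = \frac{9741335644}{20941409973} \approx 0.46517$)
$\frac{b}{h} = \frac{608124}{\frac{9741335644}{20941409973}} = 608124 \cdot \frac{20941409973}{9741335644} = \frac{3183743499605163}{2435333911}$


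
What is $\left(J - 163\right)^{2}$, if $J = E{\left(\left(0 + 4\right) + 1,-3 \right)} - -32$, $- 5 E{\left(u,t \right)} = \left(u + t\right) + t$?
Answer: $\frac{427716}{25} \approx 17109.0$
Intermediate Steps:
$E{\left(u,t \right)} = - \frac{2 t}{5} - \frac{u}{5}$ ($E{\left(u,t \right)} = - \frac{\left(u + t\right) + t}{5} = - \frac{\left(t + u\right) + t}{5} = - \frac{u + 2 t}{5} = - \frac{2 t}{5} - \frac{u}{5}$)
$J = \frac{161}{5}$ ($J = \left(\left(- \frac{2}{5}\right) \left(-3\right) - \frac{\left(0 + 4\right) + 1}{5}\right) - -32 = \left(\frac{6}{5} - \frac{4 + 1}{5}\right) + 32 = \left(\frac{6}{5} - 1\right) + 32 = \frac{1}{5} + 32 = \frac{161}{5} \approx 32.2$)
$\left(J - 163\right)^{2} = \left(\frac{161}{5} - 163\right)^{2} = \left(- \frac{654}{5}\right)^{2} = \frac{427716}{25}$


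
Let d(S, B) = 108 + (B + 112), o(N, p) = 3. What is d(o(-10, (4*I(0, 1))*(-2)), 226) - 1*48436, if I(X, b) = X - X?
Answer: -47990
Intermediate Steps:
I(X, b) = 0
d(S, B) = 220 + B (d(S, B) = 108 + (112 + B) = 220 + B)
d(o(-10, (4*I(0, 1))*(-2)), 226) - 1*48436 = (220 + 226) - 1*48436 = 446 - 48436 = -47990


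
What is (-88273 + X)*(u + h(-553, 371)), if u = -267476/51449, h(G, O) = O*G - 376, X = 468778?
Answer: -4023856922020935/51449 ≈ -7.8211e+10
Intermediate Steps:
h(G, O) = -376 + G*O (h(G, O) = G*O - 376 = -376 + G*O)
u = -267476/51449 (u = -267476*1/51449 = -267476/51449 ≈ -5.1989)
(-88273 + X)*(u + h(-553, 371)) = (-88273 + 468778)*(-267476/51449 + (-376 - 553*371)) = 380505*(-267476/51449 + (-376 - 205163)) = 380505*(-267476/51449 - 205539) = 380505*(-10575043487/51449) = -4023856922020935/51449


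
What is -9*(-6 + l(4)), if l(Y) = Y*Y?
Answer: -90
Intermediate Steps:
l(Y) = Y**2
-9*(-6 + l(4)) = -9*(-6 + 4**2) = -9*(-6 + 16) = -9*10 = -90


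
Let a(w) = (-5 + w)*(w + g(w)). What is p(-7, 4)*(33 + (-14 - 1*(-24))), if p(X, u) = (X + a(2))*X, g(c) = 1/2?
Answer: 8729/2 ≈ 4364.5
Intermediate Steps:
g(c) = 1/2
a(w) = (1/2 + w)*(-5 + w) (a(w) = (-5 + w)*(w + 1/2) = (-5 + w)*(1/2 + w) = (1/2 + w)*(-5 + w))
p(X, u) = X*(-15/2 + X) (p(X, u) = (X + (-5/2 + 2**2 - 9/2*2))*X = (X + (-5/2 + 4 - 9))*X = (X - 15/2)*X = (-15/2 + X)*X = X*(-15/2 + X))
p(-7, 4)*(33 + (-14 - 1*(-24))) = ((1/2)*(-7)*(-15 + 2*(-7)))*(33 + (-14 - 1*(-24))) = ((1/2)*(-7)*(-15 - 14))*(33 + (-14 + 24)) = ((1/2)*(-7)*(-29))*(33 + 10) = (203/2)*43 = 8729/2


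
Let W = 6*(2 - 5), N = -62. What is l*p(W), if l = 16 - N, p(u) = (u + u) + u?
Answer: -4212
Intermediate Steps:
W = -18 (W = 6*(-3) = -18)
p(u) = 3*u (p(u) = 2*u + u = 3*u)
l = 78 (l = 16 - 1*(-62) = 16 + 62 = 78)
l*p(W) = 78*(3*(-18)) = 78*(-54) = -4212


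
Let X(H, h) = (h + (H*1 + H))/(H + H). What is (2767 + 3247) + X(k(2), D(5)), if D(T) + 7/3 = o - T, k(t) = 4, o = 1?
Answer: 144341/24 ≈ 6014.2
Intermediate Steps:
D(T) = -4/3 - T (D(T) = -7/3 + (1 - T) = -4/3 - T)
X(H, h) = (h + 2*H)/(2*H) (X(H, h) = (h + (H + H))/((2*H)) = (h + 2*H)*(1/(2*H)) = (h + 2*H)/(2*H))
(2767 + 3247) + X(k(2), D(5)) = (2767 + 3247) + (4 + (-4/3 - 1*5)/2)/4 = 6014 + (4 + (-4/3 - 5)/2)/4 = 6014 + (4 + (½)*(-19/3))/4 = 6014 + (4 - 19/6)/4 = 6014 + (¼)*(⅚) = 6014 + 5/24 = 144341/24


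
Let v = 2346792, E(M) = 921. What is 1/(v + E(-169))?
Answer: 1/2347713 ≈ 4.2595e-7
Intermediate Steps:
1/(v + E(-169)) = 1/(2346792 + 921) = 1/2347713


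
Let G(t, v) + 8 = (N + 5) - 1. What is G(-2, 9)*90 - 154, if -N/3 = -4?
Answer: 566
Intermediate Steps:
N = 12 (N = -3*(-4) = 12)
G(t, v) = 8 (G(t, v) = -8 + ((12 + 5) - 1) = -8 + (17 - 1) = -8 + 16 = 8)
G(-2, 9)*90 - 154 = 8*90 - 154 = 720 - 154 = 566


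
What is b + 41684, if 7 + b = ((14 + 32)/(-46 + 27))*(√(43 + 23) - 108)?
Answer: 796831/19 - 46*√66/19 ≈ 41919.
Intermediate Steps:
b = 4835/19 - 46*√66/19 (b = -7 + ((14 + 32)/(-46 + 27))*(√(43 + 23) - 108) = -7 + (46/(-19))*(√66 - 108) = -7 + (46*(-1/19))*(-108 + √66) = -7 - 46*(-108 + √66)/19 = -7 + (4968/19 - 46*√66/19) = 4835/19 - 46*√66/19 ≈ 234.80)
b + 41684 = (4835/19 - 46*√66/19) + 41684 = 796831/19 - 46*√66/19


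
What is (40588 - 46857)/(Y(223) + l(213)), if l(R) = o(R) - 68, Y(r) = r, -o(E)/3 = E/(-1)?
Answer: -6269/794 ≈ -7.8955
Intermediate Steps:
o(E) = 3*E (o(E) = -3*E/(-1) = -3*E*(-1) = -(-3)*E = 3*E)
l(R) = -68 + 3*R (l(R) = 3*R - 68 = -68 + 3*R)
(40588 - 46857)/(Y(223) + l(213)) = (40588 - 46857)/(223 + (-68 + 3*213)) = -6269/(223 + (-68 + 639)) = -6269/(223 + 571) = -6269/794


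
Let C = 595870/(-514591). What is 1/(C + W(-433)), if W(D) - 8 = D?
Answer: -46781/19936095 ≈ -0.0023465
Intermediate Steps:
W(D) = 8 + D
C = -54170/46781 (C = 595870*(-1/514591) = -54170/46781 ≈ -1.1579)
1/(C + W(-433)) = 1/(-54170/46781 + (8 - 433)) = 1/(-54170/46781 - 425) = 1/(-19936095/46781) = -46781/19936095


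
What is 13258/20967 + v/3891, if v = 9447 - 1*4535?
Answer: 17175198/9064733 ≈ 1.8947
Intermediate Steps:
v = 4912 (v = 9447 - 4535 = 4912)
13258/20967 + v/3891 = 13258/20967 + 4912/3891 = 17175198/9064733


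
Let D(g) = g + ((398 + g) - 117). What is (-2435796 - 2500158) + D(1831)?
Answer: -4932011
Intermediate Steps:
D(g) = 281 + 2*g (D(g) = g + (281 + g) = 281 + 2*g)
(-2435796 - 2500158) + D(1831) = (-2435796 - 2500158) + (281 + 2*1831) = -4935954 + (281 + 3662) = -4935954 + 3943 = -4932011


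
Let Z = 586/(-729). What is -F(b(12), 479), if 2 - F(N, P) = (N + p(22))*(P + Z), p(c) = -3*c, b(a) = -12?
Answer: -9064216/243 ≈ -37301.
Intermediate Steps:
Z = -586/729 (Z = 586*(-1/729) = -586/729 ≈ -0.80384)
F(N, P) = 2 - (-66 + N)*(-586/729 + P) (F(N, P) = 2 - (N - 3*22)*(P - 586/729) = 2 - (N - 66)*(-586/729 + P) = 2 - (-66 + N)*(-586/729 + P))
-F(b(12), 479) = -(-12406/243 + 66*479 + (586/729)*(-12) - 1*(-12)*479) = -(-12406/243 + 31614 - 2344/243 + 5748) = -1*9064216/243 = -9064216/243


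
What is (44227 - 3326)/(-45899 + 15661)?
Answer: -40901/30238 ≈ -1.3526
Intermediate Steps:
(44227 - 3326)/(-45899 + 15661) = 40901/(-30238) = 40901*(-1/30238) = -40901/30238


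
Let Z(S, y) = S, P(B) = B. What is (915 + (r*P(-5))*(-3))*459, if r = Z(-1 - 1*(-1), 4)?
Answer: 419985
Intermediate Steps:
r = 0 (r = -1 - 1*(-1) = -1 + 1 = 0)
(915 + (r*P(-5))*(-3))*459 = (915 + (0*(-5))*(-3))*459 = (915 + 0*(-3))*459 = (915 + 0)*459 = 915*459 = 419985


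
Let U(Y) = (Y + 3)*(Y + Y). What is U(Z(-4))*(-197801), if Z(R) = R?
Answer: -1582408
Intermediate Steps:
U(Y) = 2*Y*(3 + Y) (U(Y) = (3 + Y)*(2*Y) = 2*Y*(3 + Y))
U(Z(-4))*(-197801) = (2*(-4)*(3 - 4))*(-197801) = (2*(-4)*(-1))*(-197801) = 8*(-197801) = -1582408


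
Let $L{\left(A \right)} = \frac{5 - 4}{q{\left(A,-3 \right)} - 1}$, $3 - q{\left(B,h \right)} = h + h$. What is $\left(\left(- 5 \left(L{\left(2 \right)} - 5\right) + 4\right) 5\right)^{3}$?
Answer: $\frac{1462135375}{512} \approx 2.8557 \cdot 10^{6}$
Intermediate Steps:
$q{\left(B,h \right)} = 3 - 2 h$ ($q{\left(B,h \right)} = 3 - \left(h + h\right) = 3 - 2 h$)
$L{\left(A \right)} = \frac{1}{8}$ ($L{\left(A \right)} = \frac{5 - 4}{\left(3 - -6\right) - 1} = 1 \frac{1}{\left(3 + 6\right) - 1} = 1 \frac{1}{9 - 1} = 1 \cdot \frac{1}{8} = \frac{1}{8}$)
$\left(\left(- 5 \left(L{\left(2 \right)} - 5\right) + 4\right) 5\right)^{3} = \left(\left(- 5 \left(\frac{1}{8} - 5\right) + 4\right) 5\right)^{3} = \left(\left(\left(-5\right) \left(- \frac{39}{8}\right) + 4\right) 5\right)^{3} = \left(\left(\frac{195}{8} + 4\right) 5\right)^{3} = \left(\frac{227}{8} \cdot 5\right)^{3} = \left(\frac{1135}{8}\right)^{3} = \frac{1462135375}{512}$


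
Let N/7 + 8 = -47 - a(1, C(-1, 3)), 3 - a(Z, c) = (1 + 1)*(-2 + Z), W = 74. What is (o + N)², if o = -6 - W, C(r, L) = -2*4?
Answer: 250000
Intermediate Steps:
C(r, L) = -8
a(Z, c) = 7 - 2*Z (a(Z, c) = 3 - (1 + 1)*(-2 + Z) = 3 - 2*(-2 + Z) = 3 - (-4 + 2*Z) = 3 + (4 - 2*Z) = 7 - 2*Z)
o = -80 (o = -6 - 1*74 = -6 - 74 = -80)
N = -420 (N = -56 + 7*(-47 - (7 - 2*1)) = -56 + 7*(-47 - (7 - 2)) = -56 + 7*(-47 - 1*5) = -56 + 7*(-47 - 5) = -56 + 7*(-52) = -56 - 364 = -420)
(o + N)² = (-80 - 420)² = (-500)² = 250000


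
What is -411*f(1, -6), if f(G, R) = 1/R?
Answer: 137/2 ≈ 68.500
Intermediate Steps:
-411*f(1, -6) = -411/(-6) = -411*(-1/6) = 137/2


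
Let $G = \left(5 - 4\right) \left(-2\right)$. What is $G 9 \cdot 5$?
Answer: $-90$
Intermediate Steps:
$G = -2$ ($G = 1 \left(-2\right) = -2$)
$G 9 \cdot 5 = \left(-2\right) 9 \cdot 5 = \left(-18\right) 5 = -90$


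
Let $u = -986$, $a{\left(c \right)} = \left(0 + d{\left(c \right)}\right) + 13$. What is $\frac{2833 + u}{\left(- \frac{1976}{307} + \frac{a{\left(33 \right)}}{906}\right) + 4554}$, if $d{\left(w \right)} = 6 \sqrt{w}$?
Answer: $\frac{649800716423422422}{1599902195759026597} - \frac{946287480708 \sqrt{33}}{1599902195759026597} \approx 0.40615$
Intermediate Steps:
$a{\left(c \right)} = 13 + 6 \sqrt{c}$ ($a{\left(c \right)} = \left(0 + 6 \sqrt{c}\right) + 13 = 6 \sqrt{c} + 13 = 13 + 6 \sqrt{c}$)
$\frac{2833 + u}{\left(- \frac{1976}{307} + \frac{a{\left(33 \right)}}{906}\right) + 4554} = \frac{2833 - 986}{\left(- \frac{1976}{307} + \frac{13 + 6 \sqrt{33}}{906}\right) + 4554} = \frac{1847}{\left(\left(-1976\right) \frac{1}{307} + \left(13 + 6 \sqrt{33}\right) \frac{1}{906}\right) + 4554} = \frac{1847}{\left(- \frac{1976}{307} + \left(\frac{13}{906} + \frac{\sqrt{33}}{151}\right)\right) + 4554} = \frac{1847}{\left(- \frac{1786265}{278142} + \frac{\sqrt{33}}{151}\right) + 4554} = \frac{1847}{\frac{1264872403}{278142} + \frac{\sqrt{33}}{151}}$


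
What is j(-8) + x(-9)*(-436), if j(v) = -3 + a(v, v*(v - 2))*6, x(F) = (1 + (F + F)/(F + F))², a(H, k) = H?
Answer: -1795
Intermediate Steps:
x(F) = 4 (x(F) = (1 + (2*F)/((2*F)))² = (1 + (2*F)*(1/(2*F)))² = (1 + 1)² = 2² = 4)
j(v) = -3 + 6*v (j(v) = -3 + v*6 = -3 + 6*v)
j(-8) + x(-9)*(-436) = (-3 + 6*(-8)) + 4*(-436) = (-3 - 48) - 1744 = -51 - 1744 = -1795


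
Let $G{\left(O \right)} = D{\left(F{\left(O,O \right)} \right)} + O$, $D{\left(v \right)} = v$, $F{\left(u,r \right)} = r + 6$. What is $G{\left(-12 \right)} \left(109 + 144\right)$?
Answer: $-4554$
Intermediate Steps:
$F{\left(u,r \right)} = 6 + r$
$G{\left(O \right)} = 6 + 2 O$ ($G{\left(O \right)} = \left(6 + O\right) + O = 6 + 2 O$)
$G{\left(-12 \right)} \left(109 + 144\right) = \left(6 + 2 \left(-12\right)\right) \left(109 + 144\right) = \left(6 - 24\right) 253 = \left(-18\right) 253 = -4554$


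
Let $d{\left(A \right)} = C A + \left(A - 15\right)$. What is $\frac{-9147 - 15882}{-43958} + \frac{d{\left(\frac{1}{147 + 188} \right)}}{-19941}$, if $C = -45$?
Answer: $\frac{167422424917}{293649770130} \approx 0.57014$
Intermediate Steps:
$d{\left(A \right)} = -15 - 44 A$ ($d{\left(A \right)} = - 45 A + \left(A - 15\right) = - 45 A + \left(-15 + A\right) = -15 - 44 A$)
$\frac{-9147 - 15882}{-43958} + \frac{d{\left(\frac{1}{147 + 188} \right)}}{-19941} = \frac{-9147 - 15882}{-43958} + \frac{-15 - \frac{44}{147 + 188}}{-19941} = \left(-9147 - 15882\right) \left(- \frac{1}{43958}\right) + \left(-15 - \frac{44}{335}\right) \left(- \frac{1}{19941}\right) = \left(-25029\right) \left(- \frac{1}{43958}\right) + \left(-15 - \frac{44}{335}\right) \left(- \frac{1}{19941}\right) = \frac{25029}{43958} + \left(-15 - \frac{44}{335}\right) \left(- \frac{1}{19941}\right) = \frac{25029}{43958} - - \frac{5069}{6680235} = \frac{25029}{43958} + \frac{5069}{6680235} = \frac{167422424917}{293649770130}$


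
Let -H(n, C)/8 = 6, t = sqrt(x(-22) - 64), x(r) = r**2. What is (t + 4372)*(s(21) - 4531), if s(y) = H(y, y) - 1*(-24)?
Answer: -19914460 - 9110*sqrt(105) ≈ -2.0008e+7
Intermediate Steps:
t = 2*sqrt(105) (t = sqrt((-22)**2 - 64) = sqrt(484 - 64) = sqrt(420) = 2*sqrt(105) ≈ 20.494)
H(n, C) = -48 (H(n, C) = -8*6 = -48)
s(y) = -24 (s(y) = -48 - 1*(-24) = -48 + 24 = -24)
(t + 4372)*(s(21) - 4531) = (2*sqrt(105) + 4372)*(-24 - 4531) = (4372 + 2*sqrt(105))*(-4555) = -19914460 - 9110*sqrt(105)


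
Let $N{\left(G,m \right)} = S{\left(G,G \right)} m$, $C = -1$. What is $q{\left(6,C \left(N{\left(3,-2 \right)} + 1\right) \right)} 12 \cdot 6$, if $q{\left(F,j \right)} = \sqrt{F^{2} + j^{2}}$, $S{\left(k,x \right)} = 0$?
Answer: $72 \sqrt{37} \approx 437.96$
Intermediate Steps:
$N{\left(G,m \right)} = 0$ ($N{\left(G,m \right)} = 0 m = 0$)
$q{\left(6,C \left(N{\left(3,-2 \right)} + 1\right) \right)} 12 \cdot 6 = \sqrt{6^{2} + \left(- (0 + 1)\right)^{2}} \cdot 12 \cdot 6 = \sqrt{36 + \left(\left(-1\right) 1\right)^{2}} \cdot 12 \cdot 6 = \sqrt{36 + \left(-1\right)^{2}} \cdot 12 \cdot 6 = \sqrt{36 + 1} \cdot 12 \cdot 6 = \sqrt{37} \cdot 12 \cdot 6 = 12 \sqrt{37} \cdot 6 = 72 \sqrt{37}$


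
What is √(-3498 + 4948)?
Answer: 5*√58 ≈ 38.079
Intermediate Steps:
√(-3498 + 4948) = √1450 = 5*√58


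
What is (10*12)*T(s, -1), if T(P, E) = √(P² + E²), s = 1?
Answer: 120*√2 ≈ 169.71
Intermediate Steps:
T(P, E) = √(E² + P²)
(10*12)*T(s, -1) = (10*12)*√((-1)² + 1²) = 120*√(1 + 1) = 120*√2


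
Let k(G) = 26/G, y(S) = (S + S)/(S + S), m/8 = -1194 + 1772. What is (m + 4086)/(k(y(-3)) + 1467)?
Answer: 8710/1493 ≈ 5.8339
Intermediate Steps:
m = 4624 (m = 8*(-1194 + 1772) = 8*578 = 4624)
y(S) = 1 (y(S) = (2*S)/((2*S)) = (2*S)*(1/(2*S)) = 1)
(m + 4086)/(k(y(-3)) + 1467) = (4624 + 4086)/(26/1 + 1467) = 8710/(26*1 + 1467) = 8710/(26 + 1467) = 8710/1493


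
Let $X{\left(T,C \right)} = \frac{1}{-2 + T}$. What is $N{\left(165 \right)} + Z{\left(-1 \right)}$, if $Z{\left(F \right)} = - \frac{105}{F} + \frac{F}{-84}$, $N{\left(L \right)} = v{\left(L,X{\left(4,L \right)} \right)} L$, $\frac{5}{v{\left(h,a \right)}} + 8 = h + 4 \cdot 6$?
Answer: $\frac{1665901}{15204} \approx 109.57$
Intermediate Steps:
$v{\left(h,a \right)} = \frac{5}{16 + h}$ ($v{\left(h,a \right)} = \frac{5}{-8 + \left(h + 4 \cdot 6\right)} = \frac{5}{-8 + \left(h + 24\right)} = \frac{5}{-8 + \left(24 + h\right)} = \frac{5}{16 + h}$)
$N{\left(L \right)} = \frac{5 L}{16 + L}$ ($N{\left(L \right)} = \frac{5}{16 + L} L = \frac{5 L}{16 + L}$)
$Z{\left(F \right)} = - \frac{105}{F} - \frac{F}{84}$ ($Z{\left(F \right)} = - \frac{105}{F} + F \left(- \frac{1}{84}\right) = - \frac{105}{F} - \frac{F}{84}$)
$N{\left(165 \right)} + Z{\left(-1 \right)} = 5 \cdot 165 \frac{1}{16 + 165} - \left(- \frac{1}{84} + \frac{105}{-1}\right) = 5 \cdot 165 \cdot \frac{1}{181} + \left(\left(-105\right) \left(-1\right) + \frac{1}{84}\right) = 5 \cdot 165 \cdot \frac{1}{181} + \left(105 + \frac{1}{84}\right) = \frac{825}{181} + \frac{8821}{84} = \frac{1665901}{15204}$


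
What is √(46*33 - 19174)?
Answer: 2*I*√4414 ≈ 132.88*I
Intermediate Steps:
√(46*33 - 19174) = √(1518 - 19174) = √(-17656) = 2*I*√4414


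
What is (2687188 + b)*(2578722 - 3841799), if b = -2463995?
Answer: -281909944861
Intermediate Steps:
(2687188 + b)*(2578722 - 3841799) = (2687188 - 2463995)*(2578722 - 3841799) = 223193*(-1263077) = -281909944861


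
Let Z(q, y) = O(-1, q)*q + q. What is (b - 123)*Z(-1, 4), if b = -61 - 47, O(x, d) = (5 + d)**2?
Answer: 3927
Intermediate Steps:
b = -108
Z(q, y) = q + q*(5 + q)**2 (Z(q, y) = (5 + q)**2*q + q = q*(5 + q)**2 + q = q + q*(5 + q)**2)
(b - 123)*Z(-1, 4) = (-108 - 123)*(-(1 + (5 - 1)**2)) = -(-231)*(1 + 4**2) = -(-231)*(1 + 16) = -(-231)*17 = -231*(-17) = 3927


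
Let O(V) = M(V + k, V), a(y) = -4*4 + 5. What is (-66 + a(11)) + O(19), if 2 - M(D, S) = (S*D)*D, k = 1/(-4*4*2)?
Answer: -7077331/1024 ≈ -6911.5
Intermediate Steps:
a(y) = -11 (a(y) = -16 + 5 = -11)
k = -1/32 (k = 1/(-16*2) = 1/(-32) = -1/32 ≈ -0.031250)
M(D, S) = 2 - S*D**2 (M(D, S) = 2 - S*D*D = 2 - D*S*D = 2 - S*D**2)
O(V) = 2 - V*(-1/32 + V)**2 (O(V) = 2 - V*(V - 1/32)**2 = 2 - V*(-1/32 + V)**2)
(-66 + a(11)) + O(19) = (-66 - 11) + (2 - 1/1024*19*(-1 + 32*19)**2) = -77 + (2 - 1/1024*19*(-1 + 608)**2) = -77 + (2 - 1/1024*19*607**2) = -77 + (2 - 1/1024*19*368449) = -77 + (2 - 7000531/1024) = -77 - 6998483/1024 = -7077331/1024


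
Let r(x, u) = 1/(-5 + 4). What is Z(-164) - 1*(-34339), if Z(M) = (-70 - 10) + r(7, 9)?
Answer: 34258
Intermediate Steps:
r(x, u) = -1 (r(x, u) = 1/(-1) = -1)
Z(M) = -81 (Z(M) = (-70 - 10) - 1 = -80 - 1 = -81)
Z(-164) - 1*(-34339) = -81 - 1*(-34339) = -81 + 34339 = 34258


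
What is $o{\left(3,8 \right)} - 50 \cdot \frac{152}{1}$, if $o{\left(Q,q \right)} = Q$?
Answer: $-7597$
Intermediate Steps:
$o{\left(3,8 \right)} - 50 \cdot \frac{152}{1} = 3 - 50 \cdot \frac{152}{1} = 3 - 50 \cdot 152 \cdot 1 = 3 - 7600 = -7597$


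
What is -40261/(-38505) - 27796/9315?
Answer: -46350251/23911605 ≈ -1.9384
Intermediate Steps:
-40261/(-38505) - 27796/9315 = -40261*(-1/38505) - 27796*1/9315 = 40261/38505 - 27796/9315 = -46350251/23911605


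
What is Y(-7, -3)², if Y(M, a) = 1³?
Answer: 1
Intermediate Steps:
Y(M, a) = 1
Y(-7, -3)² = 1² = 1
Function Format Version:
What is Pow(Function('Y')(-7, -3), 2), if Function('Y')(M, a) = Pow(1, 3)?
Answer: 1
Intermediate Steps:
Function('Y')(M, a) = 1
Pow(Function('Y')(-7, -3), 2) = Pow(1, 2) = 1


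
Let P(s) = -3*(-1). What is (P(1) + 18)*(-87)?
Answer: -1827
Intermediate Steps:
P(s) = 3
(P(1) + 18)*(-87) = (3 + 18)*(-87) = 21*(-87) = -1827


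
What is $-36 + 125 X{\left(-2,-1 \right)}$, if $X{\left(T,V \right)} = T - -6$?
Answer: $464$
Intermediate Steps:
$X{\left(T,V \right)} = 6 + T$ ($X{\left(T,V \right)} = T + 6 = 6 + T$)
$-36 + 125 X{\left(-2,-1 \right)} = -36 + 125 \left(6 - 2\right) = -36 + 125 \cdot 4 = -36 + 500 = 464$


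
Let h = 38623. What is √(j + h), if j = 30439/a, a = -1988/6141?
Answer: 5*I*√2189650295/994 ≈ 235.38*I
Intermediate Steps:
a = -1988/6141 (a = -1988*1/6141 = -1988/6141 ≈ -0.32373)
j = -186925899/1988 (j = 30439/(-1988/6141) = 30439*(-6141/1988) = -186925899/1988 ≈ -94027.)
√(j + h) = √(-186925899/1988 + 38623) = √(-110143375/1988) = 5*I*√2189650295/994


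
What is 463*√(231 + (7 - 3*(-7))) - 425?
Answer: -425 + 463*√259 ≈ 7026.3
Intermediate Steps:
463*√(231 + (7 - 3*(-7))) - 425 = 463*√(231 + (7 + 21)) - 425 = 463*√(231 + 28) - 425 = 463*√259 - 425 = -425 + 463*√259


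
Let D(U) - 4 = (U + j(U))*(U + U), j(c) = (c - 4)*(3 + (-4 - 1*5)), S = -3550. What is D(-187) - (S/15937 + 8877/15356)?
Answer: -7979538731783/22248052 ≈ -3.5866e+5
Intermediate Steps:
j(c) = 24 - 6*c (j(c) = (-4 + c)*(3 + (-4 - 5)) = (-4 + c)*(3 - 9) = (-4 + c)*(-6) = 24 - 6*c)
D(U) = 4 + 2*U*(24 - 5*U) (D(U) = 4 + (U + (24 - 6*U))*(U + U) = 4 + (24 - 5*U)*(2*U) = 4 + 2*U*(24 - 5*U))
D(-187) - (S/15937 + 8877/15356) = (4 - 10*(-187)² + 48*(-187)) - (-3550/15937 + 8877/15356) = (4 - 10*34969 - 8976) - (-3550*1/15937 + 8877*(1/15356)) = (4 - 349690 - 8976) - (-3550/15937 + 807/1396) = -358662 - 1*7905359/22248052 = -358662 - 7905359/22248052 = -7979538731783/22248052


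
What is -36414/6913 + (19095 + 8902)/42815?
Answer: -1365522149/295980095 ≈ -4.6136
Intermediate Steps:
-36414/6913 + (19095 + 8902)/42815 = -36414*1/6913 + 27997*(1/42815) = -36414/6913 + 27997/42815 = -1365522149/295980095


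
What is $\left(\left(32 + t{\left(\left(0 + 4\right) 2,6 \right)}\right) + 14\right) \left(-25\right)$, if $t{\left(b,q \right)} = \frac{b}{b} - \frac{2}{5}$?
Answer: $-1165$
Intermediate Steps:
$t{\left(b,q \right)} = \frac{3}{5}$ ($t{\left(b,q \right)} = 1 - \frac{2}{5} = \frac{3}{5}$)
$\left(\left(32 + t{\left(\left(0 + 4\right) 2,6 \right)}\right) + 14\right) \left(-25\right) = \left(\left(32 + \frac{3}{5}\right) + 14\right) \left(-25\right) = \left(\frac{163}{5} + 14\right) \left(-25\right) = \frac{233}{5} \left(-25\right) = -1165$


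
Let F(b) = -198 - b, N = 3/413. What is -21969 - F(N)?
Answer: -8991420/413 ≈ -21771.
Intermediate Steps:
N = 3/413 (N = 3*(1/413) = 3/413 ≈ 0.0072639)
-21969 - F(N) = -21969 - (-198 - 1*3/413) = -21969 - (-198 - 3/413) = -21969 - 1*(-81777/413) = -21969 + 81777/413 = -8991420/413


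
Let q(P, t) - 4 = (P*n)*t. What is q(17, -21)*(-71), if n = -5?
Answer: -127019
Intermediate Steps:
q(P, t) = 4 - 5*P*t (q(P, t) = 4 + (P*(-5))*t = 4 + (-5*P)*t = 4 - 5*P*t)
q(17, -21)*(-71) = (4 - 5*17*(-21))*(-71) = (4 + 1785)*(-71) = 1789*(-71) = -127019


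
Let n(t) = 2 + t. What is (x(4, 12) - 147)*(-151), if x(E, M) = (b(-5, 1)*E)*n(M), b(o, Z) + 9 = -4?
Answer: 132125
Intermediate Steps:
b(o, Z) = -13 (b(o, Z) = -9 - 4 = -13)
x(E, M) = -13*E*(2 + M) (x(E, M) = (-13*E)*(2 + M) = -13*E*(2 + M))
(x(4, 12) - 147)*(-151) = (-13*4*(2 + 12) - 147)*(-151) = (-13*4*14 - 147)*(-151) = (-728 - 147)*(-151) = -875*(-151) = 132125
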